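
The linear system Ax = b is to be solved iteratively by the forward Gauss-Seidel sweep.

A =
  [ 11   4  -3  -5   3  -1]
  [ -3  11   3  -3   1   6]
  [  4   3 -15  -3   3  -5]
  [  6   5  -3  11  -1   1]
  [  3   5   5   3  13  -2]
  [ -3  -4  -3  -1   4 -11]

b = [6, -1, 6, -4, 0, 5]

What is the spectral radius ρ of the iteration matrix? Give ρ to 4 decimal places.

A = D + L + U where D = diag(11, 11, -15, 11, 13, -11).
GS T = -(D+L)⁻¹U: row 0 first, T[0,3] = -(-5)/(11) = +0.4545; later rows by forward substitution.
  T[0,:] = [+0.0000 -0.3636 +0.2727 +0.4545 -0.2727 +0.0909]
  T[1,:] = [+0.0000 -0.0992 -0.1983 +0.3967 -0.1653 -0.5207]
  T[2,:] = [+0.0000 -0.1168 +0.0331 +0.0006 +0.0942 -0.4132]
  T[3,:] = [+0.0000 +0.2116 -0.0496 -0.4281 +0.3405 -0.0165]
  T[4,:] = [+0.0000 +0.1182 +0.0121 -0.1589 +0.0117 +0.4959]
  T[5,:] = [+0.0000 +0.1908 -0.0024 -0.2872 +0.0821 +0.4591]
|roots of det(T-λI)|: 0.5131, 0.2413, 0.2413, 0.0644, 0.0393, 0.0000.
ρ = 0.5131; 0.5131 < 1: convergent.

0.5131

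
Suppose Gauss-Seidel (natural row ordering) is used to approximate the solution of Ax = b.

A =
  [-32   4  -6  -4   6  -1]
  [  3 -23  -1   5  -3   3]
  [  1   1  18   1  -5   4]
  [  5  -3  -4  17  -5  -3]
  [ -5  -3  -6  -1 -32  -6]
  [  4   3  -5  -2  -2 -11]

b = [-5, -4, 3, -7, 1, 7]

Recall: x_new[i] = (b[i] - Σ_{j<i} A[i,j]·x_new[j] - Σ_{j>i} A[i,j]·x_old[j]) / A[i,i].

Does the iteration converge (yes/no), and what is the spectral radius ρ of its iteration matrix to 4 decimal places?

Split A = D + L + U, D = diag(-32, -23, 18, 17, -32, -11).
T_GS = -(D+L)⁻¹U: row 0 first, T[0,2] = -(-6)/(-32) = -0.1875; later rows by forward substitution.
  T[0,:] = [+0.0000  +0.1250  -0.1875  -0.1250  +0.1875  -0.0312]
  T[1,:] = [+0.0000  +0.0163  -0.0679  +0.2011  -0.1060  +0.1264]
  T[2,:] = [+0.0000  -0.0079  +0.0142  -0.0598  +0.2732  -0.2275]
  T[3,:] = [+0.0000  -0.0357  +0.0465  +0.0582  +0.2846  +0.1544]
  T[4,:] = [+0.0000  -0.0185  +0.0316  +0.0101  -0.0795  -0.1566]
  T[5,:] = [+0.0000  +0.0633  -0.1074  +0.0242  -0.1222  +0.1269]
moduli |λ_i(T)| = 0.3396, 0.1560, 0.1560, 0.0754, 0.0097, 0.0000.
ρ = 0.3396; 0.3396 < 1: convergent.

yes, ρ = 0.3396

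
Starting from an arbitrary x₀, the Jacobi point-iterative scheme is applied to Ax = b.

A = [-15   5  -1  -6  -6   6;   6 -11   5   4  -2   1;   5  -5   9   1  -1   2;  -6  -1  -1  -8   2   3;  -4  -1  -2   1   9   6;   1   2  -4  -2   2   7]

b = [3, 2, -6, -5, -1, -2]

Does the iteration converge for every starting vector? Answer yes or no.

no

Write A = D+L+U with D = diag(-15, -11, 9, -8, 9, 7).
Jacobi: T = -D⁻¹(L+U), T[5,3] = -(-2)/(7) = +0.2857; T[5,5] = 0.
  T[0,:] = [+0.0000  +0.3333  -0.0667  -0.4000  -0.4000  +0.4000]
  T[1,:] = [+0.5455  +0.0000  +0.4545  +0.3636  -0.1818  +0.0909]
  T[2,:] = [-0.5556  +0.5556  +0.0000  -0.1111  +0.1111  -0.2222]
  T[3,:] = [-0.7500  -0.1250  -0.1250  +0.0000  +0.2500  +0.3750]
  T[4,:] = [+0.4444  +0.1111  +0.2222  -0.1111  +0.0000  -0.6667]
  T[5,:] = [-0.1429  -0.2857  +0.5714  +0.2857  -0.2857  +0.0000]
|eigenvalues of T|: 1.1577, 0.8094, 0.8094, 0.4268, 0.3128, 0.3128.
spectral radius ρ = 1.1577; 1.1577 > 1: divergent.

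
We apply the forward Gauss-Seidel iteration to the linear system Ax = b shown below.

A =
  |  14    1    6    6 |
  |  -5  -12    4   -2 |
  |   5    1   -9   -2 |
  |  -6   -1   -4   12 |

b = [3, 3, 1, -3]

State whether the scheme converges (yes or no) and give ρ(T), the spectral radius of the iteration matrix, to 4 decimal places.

yes, ρ = 0.5746

Split A = D + L + U, D = diag(14, -12, -9, 12).
T_GS = -(D+L)⁻¹U: row 0 first, T[0,1] = -(1)/(14) = -0.0714; later rows by forward substitution.
  T[0,:] = [+0.0000 -0.0714 -0.4286 -0.4286]
  T[1,:] = [+0.0000 +0.0298 +0.5119 +0.0119]
  T[2,:] = [+0.0000 -0.0364 -0.1812 -0.4590]
  T[3,:] = [+0.0000 -0.0454 -0.2320 -0.3663]
|roots of det(T-λI)|: 0.5746, 0.1020, 0.0451, 0.0000.
spectral radius ρ = 0.5746; 0.5746 < 1 ⇒ converges.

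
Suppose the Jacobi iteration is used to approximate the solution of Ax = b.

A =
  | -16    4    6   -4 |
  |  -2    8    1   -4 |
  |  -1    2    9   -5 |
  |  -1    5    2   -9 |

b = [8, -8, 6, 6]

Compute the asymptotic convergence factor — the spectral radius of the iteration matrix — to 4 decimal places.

Write A = D+L+U with D = diag(-16, 8, 9, -9).
T_J = -D⁻¹(L+U): T[0,1] = -(4)/(-16) = +0.2500; T[0,0] = 0.
  T[0,:] = [+0.0000  +0.2500  +0.3750  -0.2500]
  T[1,:] = [+0.2500  +0.0000  -0.1250  +0.5000]
  T[2,:] = [+0.1111  -0.2222  +0.0000  +0.5556]
  T[3,:] = [-0.1111  +0.5556  +0.2222  +0.0000]
|roots of det(T-λI)|: 0.8825, 0.5899, 0.2126, 0.2126.
spectral radius ρ = 0.8825; 0.8825 < 1 ⇒ converges.

0.8825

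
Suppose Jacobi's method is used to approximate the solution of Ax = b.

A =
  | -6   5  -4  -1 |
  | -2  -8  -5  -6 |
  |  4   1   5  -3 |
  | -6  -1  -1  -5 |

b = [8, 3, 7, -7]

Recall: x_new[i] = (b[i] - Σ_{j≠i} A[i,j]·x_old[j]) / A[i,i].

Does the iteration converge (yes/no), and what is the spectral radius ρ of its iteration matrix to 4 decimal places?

no, ρ = 1.4036

Split A = D + L + U, D = diag(-6, -8, 5, -5).
T_J = -D⁻¹(L+U): T[3,2] = -(-1)/(-5) = -0.2000; T[3,3] = 0.
  T[0,:] = [+0.0000  +0.8333  -0.6667  -0.1667]
  T[1,:] = [-0.2500  +0.0000  -0.6250  -0.7500]
  T[2,:] = [-0.8000  -0.2000  +0.0000  +0.6000]
  T[3,:] = [-1.2000  -0.2000  -0.2000  +0.0000]
|λ(T)| sorted: 1.4036, 1.0372, 1.0372, 0.1744.
ρ(T) = max|λ| = 1.4036; 1.4036 > 1 ⇒ diverges.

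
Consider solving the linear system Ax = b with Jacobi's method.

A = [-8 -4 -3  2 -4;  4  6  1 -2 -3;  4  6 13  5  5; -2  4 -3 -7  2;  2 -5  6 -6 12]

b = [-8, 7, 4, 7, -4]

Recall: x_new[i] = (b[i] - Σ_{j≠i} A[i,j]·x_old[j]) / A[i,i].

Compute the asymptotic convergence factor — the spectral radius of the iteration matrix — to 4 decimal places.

Split A = D + L + U, D = diag(-8, 6, 13, -7, 12).
Jacobi: T = -D⁻¹(L+U), T[1,0] = -(4)/(6) = -0.6667; T[1,1] = 0.
  T[0,:] = [+0.0000  -0.5000  -0.3750  +0.2500  -0.5000]
  T[1,:] = [-0.6667  +0.0000  -0.1667  +0.3333  +0.5000]
  T[2,:] = [-0.3077  -0.4615  +0.0000  -0.3846  -0.3846]
  T[3,:] = [-0.2857  +0.5714  -0.4286  +0.0000  +0.2857]
  T[4,:] = [-0.1667  +0.4167  -0.5000  +0.5000  +0.0000]
eigenvalue magnitudes: 1.3024, 0.8285, 0.5097, 0.3568, 0.3210.
ρ(T) = max|λ| = 1.3024; 1.3024 > 1, so it fails to converge.

1.3024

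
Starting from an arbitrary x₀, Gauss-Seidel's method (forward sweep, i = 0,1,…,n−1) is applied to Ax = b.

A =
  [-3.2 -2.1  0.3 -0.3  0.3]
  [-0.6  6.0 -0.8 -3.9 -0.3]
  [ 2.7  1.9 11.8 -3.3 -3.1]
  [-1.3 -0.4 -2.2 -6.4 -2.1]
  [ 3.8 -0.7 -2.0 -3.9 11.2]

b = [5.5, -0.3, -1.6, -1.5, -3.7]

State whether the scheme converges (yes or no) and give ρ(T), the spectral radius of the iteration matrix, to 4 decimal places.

yes, ρ = 0.5266

Let D = diag(-3.2, 6, 11.8, -6.4, 11.2); L, U the strict triangles.
GS T = -(D+L)⁻¹U: row 0 first, T[0,2] = -(0.3)/(-3.2) = +0.0938; later rows by forward substitution.
  T[0,:] = [+0.0000, -0.6563, +0.0938, -0.0938, +0.0938]
  T[1,:] = [+0.0000, -0.0656, +0.1427, +0.6406, +0.0594]
  T[2,:] = [+0.0000, +0.1607, -0.0444, +0.1980, +0.2317]
  T[3,:] = [+0.0000, +0.0822, -0.0127, -0.0890, -0.4305]
  T[4,:] = [+0.0000, +0.2759, -0.0352, +0.0762, -0.1366]
|λ(T)| sorted: 0.5266, 0.3224, 0.3224, 0.0498, 0.0000.
ρ = 0.5266; 0.5266 < 1, so it converges for any x₀.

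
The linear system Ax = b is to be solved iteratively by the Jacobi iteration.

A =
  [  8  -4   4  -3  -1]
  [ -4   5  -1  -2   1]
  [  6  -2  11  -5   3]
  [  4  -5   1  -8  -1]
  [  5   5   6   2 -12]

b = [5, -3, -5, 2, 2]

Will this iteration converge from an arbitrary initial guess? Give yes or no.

no

Let D = diag(8, 5, 11, -8, -12); L, U the strict triangles.
Jacobi T = -D⁻¹(L+U): T[2,3] = -(-5)/(11) = +0.4545; T[2,2] = 0.
  T[0,:] = [+0.0000, +0.5000, -0.5000, +0.3750, +0.1250]
  T[1,:] = [+0.8000, +0.0000, +0.2000, +0.4000, -0.2000]
  T[2,:] = [-0.5455, +0.1818, +0.0000, +0.4545, -0.2727]
  T[3,:] = [+0.5000, -0.6250, +0.1250, +0.0000, -0.1250]
  T[4,:] = [+0.4167, +0.4167, +0.5000, +0.1667, +0.0000]
moduli |λ_i(T)| = 1.1259, 0.7455, 0.6675, 0.6675, 0.0779.
ρ(T) = max|λ| = 1.1259; 1.1259 > 1: divergent.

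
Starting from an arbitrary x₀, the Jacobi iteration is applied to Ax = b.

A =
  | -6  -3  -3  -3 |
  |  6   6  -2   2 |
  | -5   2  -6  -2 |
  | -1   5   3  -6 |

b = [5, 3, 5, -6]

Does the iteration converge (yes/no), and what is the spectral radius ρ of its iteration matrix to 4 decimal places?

no, ρ = 1.1821

Write A = D+L+U with D = diag(-6, 6, -6, -6).
T_J = -D⁻¹(L+U): T[0,2] = -(-3)/(-6) = -0.5000; T[0,0] = 0.
  T[0,:] = [+0.0000 -0.5000 -0.5000 -0.5000]
  T[1,:] = [-1.0000 +0.0000 +0.3333 -0.3333]
  T[2,:] = [-0.8333 +0.3333 +0.0000 -0.3333]
  T[3,:] = [-0.1667 +0.8333 +0.5000 +0.0000]
|λ(T)| sorted: 1.1821, 0.6868, 0.6868, 0.2906.
ρ = 1.1821; 1.1821 > 1: divergent.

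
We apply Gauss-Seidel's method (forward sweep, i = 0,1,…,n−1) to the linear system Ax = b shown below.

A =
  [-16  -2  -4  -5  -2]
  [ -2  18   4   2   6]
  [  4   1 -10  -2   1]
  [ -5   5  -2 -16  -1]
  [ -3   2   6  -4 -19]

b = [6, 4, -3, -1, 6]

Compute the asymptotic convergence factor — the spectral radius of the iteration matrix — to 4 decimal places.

0.1882

Write A = D+L+U with D = diag(-16, 18, -10, -16, -19).
GS T = -(D+L)⁻¹U: row 0 first, T[0,2] = -(-4)/(-16) = -0.2500; later rows by forward substitution.
  T[0,:] = [+0.0000  -0.1250  -0.2500  -0.3125  -0.1250]
  T[1,:] = [+0.0000  -0.0139  -0.2500  -0.1458  -0.3472]
  T[2,:] = [+0.0000  -0.0514  -0.1250  -0.3396  +0.0153]
  T[3,:] = [+0.0000  +0.0411  +0.0156  +0.0945  -0.1339]
  T[4,:] = [+0.0000  -0.0066  -0.0296  -0.0931  +0.0162]
moduli |λ_i(T)| = 0.1882, 0.1297, 0.1297, 0.0173, 0.0000.
spectral radius ρ = 0.1882; 0.1882 < 1 ⇒ converges.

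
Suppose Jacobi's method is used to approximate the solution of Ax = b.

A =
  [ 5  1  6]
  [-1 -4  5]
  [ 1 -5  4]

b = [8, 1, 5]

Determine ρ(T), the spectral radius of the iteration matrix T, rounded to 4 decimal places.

Split A = D + L + U, D = diag(5, -4, 4).
T_J = -D⁻¹(L+U): T[1,2] = -(5)/(-4) = +1.2500; T[1,1] = 0.
  T[0,:] = [+0.0000  -0.2000  -1.2000]
  T[1,:] = [-0.2500  +0.0000  +1.2500]
  T[2,:] = [-0.2500  +1.2500  +0.0000]
eigenvalue magnitudes: 1.4856, 1.2500, 0.2356.
spectral radius ρ = 1.4856; 1.4856 > 1: divergent.

1.4856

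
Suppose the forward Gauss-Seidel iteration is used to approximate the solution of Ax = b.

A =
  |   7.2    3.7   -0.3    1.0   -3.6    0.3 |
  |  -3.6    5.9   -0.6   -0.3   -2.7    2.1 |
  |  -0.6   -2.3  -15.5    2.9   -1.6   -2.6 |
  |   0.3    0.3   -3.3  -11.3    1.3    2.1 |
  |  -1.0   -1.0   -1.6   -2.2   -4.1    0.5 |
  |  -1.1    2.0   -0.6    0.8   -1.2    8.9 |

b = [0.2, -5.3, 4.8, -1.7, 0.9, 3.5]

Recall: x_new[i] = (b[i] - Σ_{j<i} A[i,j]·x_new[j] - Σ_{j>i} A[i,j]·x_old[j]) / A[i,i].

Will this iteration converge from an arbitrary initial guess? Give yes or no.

yes

Split A = D + L + U, D = diag(7.2, 5.9, -15.5, -11.3, -4.1, 8.9).
GS T = -(D+L)⁻¹U: row 0 first, T[0,5] = -(0.3)/(7.2) = -0.0417; later rows by forward substitution.
  T[0,:] = [+0.0000, -0.5139, +0.0417, -0.1389, +0.5000, -0.0417]
  T[1,:] = [+0.0000, -0.3136, +0.1271, -0.0339, +0.7627, -0.3814]
  T[2,:] = [+0.0000, +0.0664, -0.0205, +0.1975, -0.2358, -0.1095]
  T[3,:] = [+0.0000, -0.0414, +0.0105, -0.0623, +0.2174, +0.2066]
  T[4,:] = [+0.0000, +0.1981, -0.0388, -0.0015, -0.3326, +0.1570]
  T[5,:] = [+0.0000, +0.0419, -0.0310, +0.0092, -0.1899, +0.0758]
|roots of det(T-λI)|: 0.6884, 0.0845, 0.0765, 0.0765, 0.0498, 0.0000.
ρ(T) = max|λ| = 0.6884; 0.6884 < 1 ⇒ converges.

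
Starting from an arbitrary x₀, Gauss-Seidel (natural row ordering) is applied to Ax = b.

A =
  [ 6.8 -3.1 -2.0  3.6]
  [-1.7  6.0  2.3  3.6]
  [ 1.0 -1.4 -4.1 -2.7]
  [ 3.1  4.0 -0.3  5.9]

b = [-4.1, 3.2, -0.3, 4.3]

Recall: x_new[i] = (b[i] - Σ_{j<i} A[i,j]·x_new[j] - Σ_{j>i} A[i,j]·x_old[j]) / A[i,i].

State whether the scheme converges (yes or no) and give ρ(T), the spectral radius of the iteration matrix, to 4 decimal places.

Split A = D + L + U, D = diag(6.8, 6, -4.1, 5.9).
GS T = -(D+L)⁻¹U: row 0 first, T[0,1] = -(-3.1)/(6.8) = +0.4559; later rows by forward substitution.
  T[0,:] = [+0.0000, +0.4559, +0.2941, -0.5294]
  T[1,:] = [+0.0000, +0.1292, -0.3000, -0.7500]
  T[2,:] = [+0.0000, +0.0671, +0.1742, -0.5316]
  T[3,:] = [+0.0000, -0.3237, +0.0577, +0.7596]
eigenvalue magnitudes: 0.9268, 0.3324, 0.1963, 0.0000.
ρ = 0.9268; 0.9268 < 1: convergent.

yes, ρ = 0.9268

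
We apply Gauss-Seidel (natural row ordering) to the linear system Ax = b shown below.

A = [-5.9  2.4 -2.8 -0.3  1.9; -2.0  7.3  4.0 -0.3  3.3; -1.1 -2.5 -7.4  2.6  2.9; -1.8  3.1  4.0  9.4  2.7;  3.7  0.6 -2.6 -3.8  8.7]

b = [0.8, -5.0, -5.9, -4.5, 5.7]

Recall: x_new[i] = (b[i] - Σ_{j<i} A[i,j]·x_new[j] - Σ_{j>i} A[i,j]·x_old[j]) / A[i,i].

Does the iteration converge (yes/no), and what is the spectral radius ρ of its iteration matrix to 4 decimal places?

yes, ρ = 0.6795

Diagonal D = diag(-5.9, 7.3, -7.4, 9.4, 8.7); L, U strict lower/upper.
Gauss-Seidel: T = -(D+L)⁻¹U, row 0 first, T[0,2] = -(-2.8)/(-5.9) = -0.4746; later rows by forward substitution.
  T[0,:] = [+0.0000, +0.4068, -0.4746, -0.0508, +0.3220]
  T[1,:] = [+0.0000, +0.1114, -0.6780, +0.0272, -0.3638]
  T[2,:] = [+0.0000, -0.0981, +0.2996, +0.3497, +0.4669]
  T[3,:] = [+0.0000, +0.0829, +0.0052, -0.1675, -0.3043]
  T[4,:] = [+0.0000, -0.1738, +0.3404, +0.0511, -0.1052]
|roots of det(T-λI)|: 0.6795, 0.3357, 0.3357, 0.1249, 0.0000.
ρ(T) = max|λ| = 0.6795; 0.6795 < 1, so it converges for any x₀.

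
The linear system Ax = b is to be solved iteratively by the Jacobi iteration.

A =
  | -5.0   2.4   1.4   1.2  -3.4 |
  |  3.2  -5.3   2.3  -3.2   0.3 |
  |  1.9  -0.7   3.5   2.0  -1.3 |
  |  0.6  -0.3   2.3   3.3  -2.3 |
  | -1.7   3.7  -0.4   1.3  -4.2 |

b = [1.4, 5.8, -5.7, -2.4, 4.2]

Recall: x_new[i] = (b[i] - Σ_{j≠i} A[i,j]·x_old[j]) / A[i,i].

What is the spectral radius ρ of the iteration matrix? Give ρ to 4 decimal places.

1.1601

Let D = diag(-5, -5.3, 3.5, 3.3, -4.2); L, U the strict triangles.
Jacobi T = -D⁻¹(L+U): T[4,0] = -(-1.7)/(-4.2) = -0.4048; T[4,4] = 0.
  T[0,:] = [+0.0000 +0.4800 +0.2800 +0.2400 -0.6800]
  T[1,:] = [+0.6038 +0.0000 +0.4340 -0.6038 +0.0566]
  T[2,:] = [-0.5429 +0.2000 +0.0000 -0.5714 +0.3714]
  T[3,:] = [-0.1818 +0.0909 -0.6970 +0.0000 +0.6970]
  T[4,:] = [-0.4048 +0.8810 -0.0952 +0.3095 +0.0000]
|eigenvalues of T|: 1.1601, 0.6873, 0.6873, 0.4978, 0.4406.
ρ(T) = max|λ| = 1.1601; 1.1601 > 1 ⇒ diverges.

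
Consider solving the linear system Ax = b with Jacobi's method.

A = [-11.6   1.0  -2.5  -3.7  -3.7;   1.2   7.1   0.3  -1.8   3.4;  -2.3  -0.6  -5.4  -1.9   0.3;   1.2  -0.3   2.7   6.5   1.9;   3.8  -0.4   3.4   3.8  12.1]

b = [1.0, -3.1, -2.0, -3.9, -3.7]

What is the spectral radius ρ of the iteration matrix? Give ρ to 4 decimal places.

0.8326

Diagonal D = diag(-11.6, 7.1, -5.4, 6.5, 12.1); L, U strict lower/upper.
Jacobi T = -D⁻¹(L+U): T[2,1] = -(-0.6)/(-5.4) = -0.1111; T[2,2] = 0.
  T[0,:] = [+0.0000 +0.0862 -0.2155 -0.3190 -0.3190]
  T[1,:] = [-0.1690 +0.0000 -0.0423 +0.2535 -0.4789]
  T[2,:] = [-0.4259 -0.1111 +0.0000 -0.3519 +0.0556]
  T[3,:] = [-0.1846 +0.0462 -0.4154 +0.0000 -0.2923]
  T[4,:] = [-0.3140 +0.0331 -0.2810 -0.3140 +0.0000]
|eigenvalues of T|: 0.8326, 0.4167, 0.3009, 0.1618, 0.1618.
ρ = 0.8326; 0.8326 < 1: convergent.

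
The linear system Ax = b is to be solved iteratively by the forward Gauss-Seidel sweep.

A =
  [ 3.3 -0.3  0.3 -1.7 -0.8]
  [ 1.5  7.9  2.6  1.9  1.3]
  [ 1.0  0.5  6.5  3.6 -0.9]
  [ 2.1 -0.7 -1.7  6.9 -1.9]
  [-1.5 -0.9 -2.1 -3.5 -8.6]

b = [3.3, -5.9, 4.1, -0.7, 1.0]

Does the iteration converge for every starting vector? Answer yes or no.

yes

A = D + L + U where D = diag(3.3, 7.9, 6.5, 6.9, -8.6).
Gauss-Seidel: T = -(D+L)⁻¹U, row 0 first, T[0,4] = -(-0.8)/(3.3) = +0.2424; later rows by forward substitution.
  T[0,:] = [+0.0000, +0.0909, -0.0909, +0.5152, +0.2424]
  T[1,:] = [+0.0000, -0.0173, -0.3119, -0.3383, -0.2106]
  T[2,:] = [+0.0000, -0.0127, +0.0380, -0.6071, +0.1174]
  T[3,:] = [+0.0000, -0.0325, +0.0054, -0.3407, +0.2091]
  T[4,:] = [+0.0000, +0.0023, +0.0370, +0.2324, -0.1340]
moduli |λ_i(T)| = 0.5227, 0.1376, 0.1376, 0.0804, 0.0000.
ρ(T) = max|λ| = 0.5227; 0.5227 < 1: convergent.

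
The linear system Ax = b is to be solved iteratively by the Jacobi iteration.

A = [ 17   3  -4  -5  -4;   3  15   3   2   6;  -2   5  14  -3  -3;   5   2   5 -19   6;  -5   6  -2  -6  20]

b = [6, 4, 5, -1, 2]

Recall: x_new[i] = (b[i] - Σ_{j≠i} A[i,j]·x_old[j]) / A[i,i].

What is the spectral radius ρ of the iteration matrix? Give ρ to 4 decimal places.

0.8961

A = D + L + U where D = diag(17, 15, 14, -19, 20).
T_J = -D⁻¹(L+U): T[1,4] = -(6)/(15) = -0.4000; T[1,1] = 0.
  T[0,:] = [+0.0000, -0.1765, +0.2353, +0.2941, +0.2353]
  T[1,:] = [-0.2000, +0.0000, -0.2000, -0.1333, -0.4000]
  T[2,:] = [+0.1429, -0.3571, +0.0000, +0.2143, +0.2143]
  T[3,:] = [+0.2632, +0.1053, +0.2632, +0.0000, +0.3158]
  T[4,:] = [+0.2500, -0.3000, +0.1000, +0.3000, +0.0000]
eigenvalue magnitudes: 0.8961, 0.4994, 0.2332, 0.1079, 0.1079.
ρ = 0.8961; 0.8961 < 1 ⇒ converges.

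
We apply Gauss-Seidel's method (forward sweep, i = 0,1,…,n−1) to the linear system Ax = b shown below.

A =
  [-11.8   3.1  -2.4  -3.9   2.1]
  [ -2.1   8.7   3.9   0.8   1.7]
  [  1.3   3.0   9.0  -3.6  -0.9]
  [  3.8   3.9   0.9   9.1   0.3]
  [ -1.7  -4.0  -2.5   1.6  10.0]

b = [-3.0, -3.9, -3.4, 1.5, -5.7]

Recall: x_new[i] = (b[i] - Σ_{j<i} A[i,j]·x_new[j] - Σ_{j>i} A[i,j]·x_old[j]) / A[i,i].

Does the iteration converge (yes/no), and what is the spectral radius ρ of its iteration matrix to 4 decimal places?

yes, ρ = 0.6449

Diagonal D = diag(-11.8, 8.7, 9, 9.1, 10); L, U strict lower/upper.
GS T = -(D+L)⁻¹U: row 0 first, T[0,1] = -(3.1)/(-11.8) = +0.2627; later rows by forward substitution.
  T[0,:] = [+0.0000 +0.2627 -0.2034 -0.3305 +0.1780]
  T[1,:] = [+0.0000 +0.0634 -0.4974 -0.1717 -0.1524]
  T[2,:] = [+0.0000 -0.0591 +0.1952 +0.5050 +0.1251]
  T[3,:] = [+0.0000 -0.1310 +0.2788 +0.1617 -0.0543]
  T[4,:] = [+0.0000 +0.0762 -0.2293 -0.0245 +0.0092]
|roots of det(T-λI)|: 0.6449, 0.2031, 0.2031, 0.0099, 0.0000.
spectral radius ρ = 0.6449; 0.6449 < 1: convergent.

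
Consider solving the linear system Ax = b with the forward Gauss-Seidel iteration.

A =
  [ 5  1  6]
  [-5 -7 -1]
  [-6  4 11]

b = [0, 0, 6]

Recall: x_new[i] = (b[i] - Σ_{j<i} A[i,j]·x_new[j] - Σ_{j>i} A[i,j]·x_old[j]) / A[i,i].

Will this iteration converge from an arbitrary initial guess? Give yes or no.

yes

Let D = diag(5, -7, 11); L, U the strict triangles.
Gauss-Seidel: T = -(D+L)⁻¹U, row 0 first, T[0,2] = -(6)/(5) = -1.2000; later rows by forward substitution.
  T[0,:] = [+0.0000, -0.2000, -1.2000]
  T[1,:] = [+0.0000, +0.1429, +0.7143]
  T[2,:] = [+0.0000, -0.1610, -0.9143]
eigenvalue magnitudes: 0.7911, 0.0197, 0.0000.
spectral radius ρ = 0.7911; 0.7911 < 1: convergent.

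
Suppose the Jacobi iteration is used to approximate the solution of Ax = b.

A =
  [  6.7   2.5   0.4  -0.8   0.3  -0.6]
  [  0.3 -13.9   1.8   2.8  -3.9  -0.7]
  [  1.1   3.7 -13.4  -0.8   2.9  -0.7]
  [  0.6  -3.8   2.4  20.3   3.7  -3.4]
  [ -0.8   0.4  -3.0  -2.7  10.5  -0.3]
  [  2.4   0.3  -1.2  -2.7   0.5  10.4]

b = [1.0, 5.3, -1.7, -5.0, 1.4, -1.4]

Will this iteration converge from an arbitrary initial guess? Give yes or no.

Diagonal D = diag(6.7, -13.9, -13.4, 20.3, 10.5, 10.4); L, U strict lower/upper.
Jacobi T = -D⁻¹(L+U): T[2,5] = -(-0.7)/(-13.4) = -0.0522; T[2,2] = 0.
  T[0,:] = [+0.0000  -0.3731  -0.0597  +0.1194  -0.0448  +0.0896]
  T[1,:] = [+0.0216  +0.0000  +0.1295  +0.2014  -0.2806  -0.0504]
  T[2,:] = [+0.0821  +0.2761  +0.0000  -0.0597  +0.2164  -0.0522]
  T[3,:] = [-0.0296  +0.1872  -0.1182  +0.0000  -0.1823  +0.1675]
  T[4,:] = [+0.0762  -0.0381  +0.2857  +0.2571  +0.0000  +0.0286]
  T[5,:] = [-0.2308  -0.0288  +0.1154  +0.2596  -0.0481  +0.0000]
|λ(T)| sorted: 0.5011, 0.3084, 0.3084, 0.2465, 0.2465, 0.1325.
ρ(T) = max|λ| = 0.5011; 0.5011 < 1, so it converges for any x₀.

yes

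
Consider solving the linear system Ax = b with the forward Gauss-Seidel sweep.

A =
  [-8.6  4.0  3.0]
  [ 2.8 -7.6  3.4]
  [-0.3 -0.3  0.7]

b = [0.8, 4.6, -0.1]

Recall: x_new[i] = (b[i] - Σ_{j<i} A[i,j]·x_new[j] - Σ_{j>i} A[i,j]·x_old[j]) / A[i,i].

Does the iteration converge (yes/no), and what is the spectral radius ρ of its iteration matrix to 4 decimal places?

yes, ρ = 0.6958

Write A = D+L+U with D = diag(-8.6, -7.6, 0.7).
T_GS = -(D+L)⁻¹U: row 0 first, T[0,2] = -(3)/(-8.6) = +0.3488; later rows by forward substitution.
  T[0,:] = [+0.0000, +0.4651, +0.3488]
  T[1,:] = [+0.0000, +0.1714, +0.5759]
  T[2,:] = [+0.0000, +0.2728, +0.3963]
|roots of det(T-λI)|: 0.6958, 0.1282, 0.0000.
ρ(T) = max|λ| = 0.6958; 0.6958 < 1 ⇒ converges.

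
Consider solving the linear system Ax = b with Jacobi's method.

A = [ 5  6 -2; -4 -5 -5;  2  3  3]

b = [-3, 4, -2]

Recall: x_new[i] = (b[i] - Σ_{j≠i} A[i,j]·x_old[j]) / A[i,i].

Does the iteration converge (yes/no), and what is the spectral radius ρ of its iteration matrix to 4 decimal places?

Write A = D+L+U with D = diag(5, -5, 3).
Jacobi: T = -D⁻¹(L+U), T[1,2] = -(-5)/(-5) = -1.0000; T[1,1] = 0.
  T[0,:] = [+0.0000 -1.2000 +0.4000]
  T[1,:] = [-0.8000 +0.0000 -1.0000]
  T[2,:] = [-0.6667 -1.0000 +0.0000]
moduli |λ_i(T)| = 1.4249, 1.1256, 0.2993.
ρ = 1.4249; 1.4249 > 1, so it fails to converge.

no, ρ = 1.4249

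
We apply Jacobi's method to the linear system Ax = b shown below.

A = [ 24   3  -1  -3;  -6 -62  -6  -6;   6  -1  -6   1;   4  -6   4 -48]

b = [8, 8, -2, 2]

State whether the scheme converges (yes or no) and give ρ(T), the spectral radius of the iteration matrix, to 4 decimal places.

A = D + L + U where D = diag(24, -62, -6, -48).
T_J = -D⁻¹(L+U): T[1,2] = -(-6)/(-62) = -0.0968; T[1,1] = 0.
  T[0,:] = [+0.0000 -0.1250 +0.0417 +0.1250]
  T[1,:] = [-0.0968 +0.0000 -0.0968 -0.0968]
  T[2,:] = [+1.0000 -0.1667 +0.0000 +0.1667]
  T[3,:] = [+0.0833 -0.1250 +0.0833 +0.0000]
eigenvalue magnitudes: 0.4319, 0.2102, 0.2102, 0.1130.
ρ(T) = max|λ| = 0.4319; 0.4319 < 1, so it converges for any x₀.

yes, ρ = 0.4319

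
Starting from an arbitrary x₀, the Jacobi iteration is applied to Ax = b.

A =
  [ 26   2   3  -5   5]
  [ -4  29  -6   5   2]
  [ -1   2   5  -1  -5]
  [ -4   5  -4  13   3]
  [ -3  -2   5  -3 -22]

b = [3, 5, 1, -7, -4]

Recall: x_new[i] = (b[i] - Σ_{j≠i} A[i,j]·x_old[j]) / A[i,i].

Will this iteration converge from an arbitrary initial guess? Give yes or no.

Write A = D+L+U with D = diag(26, 29, 5, 13, -22).
T_J = -D⁻¹(L+U): T[1,3] = -(5)/(29) = -0.1724; T[1,1] = 0.
  T[0,:] = [+0.0000 -0.0769 -0.1154 +0.1923 -0.1923]
  T[1,:] = [+0.1379 +0.0000 +0.2069 -0.1724 -0.0690]
  T[2,:] = [+0.2000 -0.4000 +0.0000 +0.2000 +1.0000]
  T[3,:] = [+0.3077 -0.3846 +0.3077 +0.0000 -0.2308]
  T[4,:] = [-0.1364 -0.0909 +0.2273 -0.1364 +0.0000]
|roots of det(T-λI)|: 0.6248, 0.4654, 0.2808, 0.1840, 0.0626.
ρ = 0.6248; 0.6248 < 1 ⇒ converges.

yes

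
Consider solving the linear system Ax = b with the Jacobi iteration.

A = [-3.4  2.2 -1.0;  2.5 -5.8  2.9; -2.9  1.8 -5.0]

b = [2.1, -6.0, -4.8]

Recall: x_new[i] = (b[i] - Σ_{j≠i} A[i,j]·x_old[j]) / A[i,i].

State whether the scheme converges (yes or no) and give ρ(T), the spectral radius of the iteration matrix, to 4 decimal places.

yes, ρ = 0.9372

Diagonal D = diag(-3.4, -5.8, -5); L, U strict lower/upper.
Jacobi: T = -D⁻¹(L+U), T[2,0] = -(-2.9)/(-5) = -0.5800; T[2,2] = 0.
  T[0,:] = [+0.0000  +0.6471  -0.2941]
  T[1,:] = [+0.4310  +0.0000  +0.5000]
  T[2,:] = [-0.5800  +0.3600  +0.0000]
moduli |λ_i(T)| = 0.9372, 0.4989, 0.4989.
ρ(T) = max|λ| = 0.9372; 0.9372 < 1, so it converges for any x₀.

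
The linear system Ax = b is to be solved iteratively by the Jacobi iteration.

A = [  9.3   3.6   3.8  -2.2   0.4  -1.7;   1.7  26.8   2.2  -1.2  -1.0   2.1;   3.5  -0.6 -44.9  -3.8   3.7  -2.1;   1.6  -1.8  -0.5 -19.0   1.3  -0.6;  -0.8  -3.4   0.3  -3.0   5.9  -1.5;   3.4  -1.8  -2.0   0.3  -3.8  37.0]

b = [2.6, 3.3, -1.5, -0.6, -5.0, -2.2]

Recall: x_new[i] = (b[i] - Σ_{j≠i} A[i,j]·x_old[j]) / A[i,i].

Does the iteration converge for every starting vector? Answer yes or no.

Split A = D + L + U, D = diag(9.3, 26.8, -44.9, -19, 5.9, 37).
Jacobi T = -D⁻¹(L+U): T[3,0] = -(1.6)/(-19) = +0.0842; T[3,3] = 0.
  T[0,:] = [+0.0000 -0.3871 -0.4086 +0.2366 -0.0430 +0.1828]
  T[1,:] = [-0.0634 +0.0000 -0.0821 +0.0448 +0.0373 -0.0784]
  T[2,:] = [+0.0780 -0.0134 +0.0000 -0.0846 +0.0824 -0.0468]
  T[3,:] = [+0.0842 -0.0947 -0.0263 +0.0000 +0.0684 -0.0316]
  T[4,:] = [+0.1356 +0.5763 -0.0508 +0.5085 +0.0000 +0.2542]
  T[5,:] = [-0.0919 +0.0486 +0.0541 -0.0081 +0.1027 +0.0000]
eigenvalue magnitudes: 0.3485, 0.2311, 0.1718, 0.1718, 0.1706, 0.1706.
spectral radius ρ = 0.3485; 0.3485 < 1: convergent.

yes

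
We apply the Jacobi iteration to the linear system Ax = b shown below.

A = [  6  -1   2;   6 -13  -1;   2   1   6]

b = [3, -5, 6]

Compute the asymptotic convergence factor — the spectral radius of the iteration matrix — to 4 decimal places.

Let D = diag(6, -13, 6); L, U the strict triangles.
T_J = -D⁻¹(L+U): T[0,2] = -(2)/(6) = -0.3333; T[0,0] = 0.
  T[0,:] = [+0.0000, +0.1667, -0.3333]
  T[1,:] = [+0.4615, +0.0000, -0.0769]
  T[2,:] = [-0.3333, -0.1667, +0.0000]
|roots of det(T-λI)|: 0.5095, 0.3333, 0.1761.
spectral radius ρ = 0.5095; 0.5095 < 1, so it converges for any x₀.

0.5095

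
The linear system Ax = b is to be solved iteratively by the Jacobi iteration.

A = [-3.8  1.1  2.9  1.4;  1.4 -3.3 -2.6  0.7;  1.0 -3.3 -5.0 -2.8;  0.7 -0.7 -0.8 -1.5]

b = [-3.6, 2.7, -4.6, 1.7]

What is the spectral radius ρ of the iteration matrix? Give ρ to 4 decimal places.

1.3098

Write A = D+L+U with D = diag(-3.8, -3.3, -5, -1.5).
Jacobi: T = -D⁻¹(L+U), T[1,0] = -(1.4)/(-3.3) = +0.4242; T[1,1] = 0.
  T[0,:] = [+0.0000 +0.2895 +0.7632 +0.3684]
  T[1,:] = [+0.4242 +0.0000 -0.7879 +0.2121]
  T[2,:] = [+0.2000 -0.6600 +0.0000 -0.5600]
  T[3,:] = [+0.4667 -0.4667 -0.5333 +0.0000]
eigenvalue magnitudes: 1.3098, 0.6478, 0.6478, 0.1072.
ρ = 1.3098; 1.3098 > 1 ⇒ diverges.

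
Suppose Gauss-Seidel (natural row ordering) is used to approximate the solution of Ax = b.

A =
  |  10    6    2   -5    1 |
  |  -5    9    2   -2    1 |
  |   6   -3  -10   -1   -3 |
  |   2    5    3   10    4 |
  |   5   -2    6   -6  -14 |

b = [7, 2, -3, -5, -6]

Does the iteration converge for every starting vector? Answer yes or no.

A = D + L + U where D = diag(10, 9, -10, 10, -14).
GS T = -(D+L)⁻¹U: row 0 first, T[0,4] = -(1)/(10) = -0.1000; later rows by forward substitution.
  T[0,:] = [+0.0000, -0.6000, -0.2000, +0.5000, -0.1000]
  T[1,:] = [+0.0000, -0.3333, -0.3333, +0.5000, -0.1667]
  T[2,:] = [+0.0000, -0.2600, -0.0200, +0.0500, -0.3100]
  T[3,:] = [+0.0000, +0.3647, +0.2127, -0.3650, -0.2037]
  T[4,:] = [+0.0000, -0.4344, -0.1235, +0.2850, -0.0575]
moduli |λ_i(T)| = 0.9388, 0.2168, 0.0967, 0.0967, 0.0000.
ρ = 0.9388; 0.9388 < 1 ⇒ converges.

yes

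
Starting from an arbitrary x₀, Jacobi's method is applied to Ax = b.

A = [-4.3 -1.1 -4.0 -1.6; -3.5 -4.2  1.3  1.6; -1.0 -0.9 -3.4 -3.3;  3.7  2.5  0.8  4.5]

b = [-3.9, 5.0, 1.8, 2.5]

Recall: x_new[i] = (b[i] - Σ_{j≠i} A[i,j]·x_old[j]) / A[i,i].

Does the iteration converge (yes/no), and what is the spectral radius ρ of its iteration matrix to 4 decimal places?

no, ρ = 1.2474

Let D = diag(-4.3, -4.2, -3.4, 4.5); L, U the strict triangles.
T_J = -D⁻¹(L+U): T[3,2] = -(0.8)/(4.5) = -0.1778; T[3,3] = 0.
  T[0,:] = [+0.0000 -0.2558 -0.9302 -0.3721]
  T[1,:] = [-0.8333 +0.0000 +0.3095 +0.3810]
  T[2,:] = [-0.2941 -0.2647 +0.0000 -0.9706]
  T[3,:] = [-0.8222 -0.5556 -0.1778 +0.0000]
|eigenvalues of T|: 1.2474, 0.7161, 0.7161, 0.4917.
spectral radius ρ = 1.2474; 1.2474 > 1: divergent.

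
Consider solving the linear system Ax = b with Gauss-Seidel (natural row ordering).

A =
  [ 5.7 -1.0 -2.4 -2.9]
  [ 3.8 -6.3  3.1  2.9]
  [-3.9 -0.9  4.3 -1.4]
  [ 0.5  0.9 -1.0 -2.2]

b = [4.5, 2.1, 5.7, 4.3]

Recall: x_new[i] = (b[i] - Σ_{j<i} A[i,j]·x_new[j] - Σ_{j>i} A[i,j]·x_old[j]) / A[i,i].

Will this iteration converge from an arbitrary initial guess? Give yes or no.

yes

A = D + L + U where D = diag(5.7, -6.3, 4.3, -2.2).
T_GS = -(D+L)⁻¹U: row 0 first, T[0,3] = -(-2.9)/(5.7) = +0.5088; later rows by forward substitution.
  T[0,:] = [+0.0000 +0.1754 +0.4211 +0.5088]
  T[1,:] = [+0.0000 +0.1058 +0.7460 +0.7672]
  T[2,:] = [+0.0000 +0.1813 +0.5380 +0.9476]
  T[3,:] = [+0.0000 +0.0008 +0.1563 -0.0012]
eigenvalue magnitudes: 0.9028, 0.2293, 0.0309, 0.0000.
ρ = 0.9028; 0.9028 < 1: convergent.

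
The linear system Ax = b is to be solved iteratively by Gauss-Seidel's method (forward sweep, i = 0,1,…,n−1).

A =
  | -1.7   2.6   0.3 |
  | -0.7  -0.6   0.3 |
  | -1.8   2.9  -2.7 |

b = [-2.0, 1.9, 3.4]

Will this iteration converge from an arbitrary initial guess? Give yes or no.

no

Let D = diag(-1.7, -0.6, -2.7); L, U the strict triangles.
T_GS = -(D+L)⁻¹U: row 0 first, T[0,2] = -(0.3)/(-1.7) = +0.1765; later rows by forward substitution.
  T[0,:] = [+0.0000  +1.5294  +0.1765]
  T[1,:] = [+0.0000  -1.7843  +0.2941]
  T[2,:] = [+0.0000  -2.9361  +0.1983]
|λ(T)| sorted: 1.1381, 0.4479, 0.0000.
ρ = 1.1381; 1.1381 > 1: divergent.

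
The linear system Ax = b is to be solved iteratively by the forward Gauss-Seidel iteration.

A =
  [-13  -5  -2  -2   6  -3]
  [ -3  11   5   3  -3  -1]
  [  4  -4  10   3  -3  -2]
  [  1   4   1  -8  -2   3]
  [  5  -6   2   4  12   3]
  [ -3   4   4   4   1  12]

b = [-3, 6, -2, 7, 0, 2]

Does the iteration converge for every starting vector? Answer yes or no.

Let D = diag(-13, 11, 10, -8, 12, 12); L, U the strict triangles.
Gauss-Seidel: T = -(D+L)⁻¹U, row 0 first, T[0,1] = -(-5)/(-13) = -0.3846; later rows by forward substitution.
  T[0,:] = [+0.0000, -0.3846, -0.1538, -0.1538, +0.4615, -0.2308]
  T[1,:] = [+0.0000, -0.1049, -0.4965, -0.3147, +0.3986, +0.0280]
  T[2,:] = [+0.0000, +0.1119, -0.1371, -0.3643, +0.2748, +0.3035]
  T[3,:] = [+0.0000, -0.0865, -0.2846, -0.2221, +0.0413, +0.3981]
  T[4,:] = [+0.0000, +0.1180, -0.0664, +0.0415, -0.0526, -0.3231]
  T[5,:] = [+0.0000, -0.0795, +0.2731, +0.2585, -0.1185, -0.2739]
moduli |λ_i(T)| = 0.8639, 0.2815, 0.2815, 0.2695, 0.0444, 0.0000.
spectral radius ρ = 0.8639; 0.8639 < 1: convergent.

yes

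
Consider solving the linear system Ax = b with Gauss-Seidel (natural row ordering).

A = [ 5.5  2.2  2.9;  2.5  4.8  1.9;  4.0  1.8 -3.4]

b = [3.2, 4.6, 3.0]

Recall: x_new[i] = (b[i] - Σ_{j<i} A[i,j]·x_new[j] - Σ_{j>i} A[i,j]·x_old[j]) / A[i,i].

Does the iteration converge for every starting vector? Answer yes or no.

A = D + L + U where D = diag(5.5, 4.8, -3.4).
GS T = -(D+L)⁻¹U: row 0 first, T[0,1] = -(2.2)/(5.5) = -0.4000; later rows by forward substitution.
  T[0,:] = [+0.0000, -0.4000, -0.5273]
  T[1,:] = [+0.0000, +0.2083, -0.1212]
  T[2,:] = [+0.0000, -0.3603, -0.6845]
|roots of det(T-λI)|: 0.7310, 0.2548, 0.0000.
spectral radius ρ = 0.7310; 0.7310 < 1, so it converges for any x₀.

yes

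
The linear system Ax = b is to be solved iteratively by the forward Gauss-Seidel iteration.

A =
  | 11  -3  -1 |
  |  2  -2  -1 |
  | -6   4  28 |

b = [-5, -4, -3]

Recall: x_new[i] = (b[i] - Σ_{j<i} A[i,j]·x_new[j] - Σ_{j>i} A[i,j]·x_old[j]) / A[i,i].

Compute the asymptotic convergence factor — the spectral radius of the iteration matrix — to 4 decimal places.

0.2143

Split A = D + L + U, D = diag(11, -2, 28).
Gauss-Seidel: T = -(D+L)⁻¹U, row 0 first, T[0,1] = -(-3)/(11) = +0.2727; later rows by forward substitution.
  T[0,:] = [+0.0000  +0.2727  +0.0909]
  T[1,:] = [+0.0000  +0.2727  -0.4091]
  T[2,:] = [+0.0000  +0.0195  +0.0779]
eigenvalue magnitudes: 0.2143, 0.1364, 0.0000.
ρ(T) = max|λ| = 0.2143; 0.2143 < 1: convergent.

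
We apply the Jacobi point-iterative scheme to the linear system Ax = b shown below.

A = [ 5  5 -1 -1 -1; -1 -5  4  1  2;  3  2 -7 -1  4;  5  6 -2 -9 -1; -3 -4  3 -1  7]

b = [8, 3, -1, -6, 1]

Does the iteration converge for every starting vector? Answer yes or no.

Diagonal D = diag(5, -5, -7, -9, 7); L, U strict lower/upper.
Jacobi: T = -D⁻¹(L+U), T[3,4] = -(-1)/(-9) = -0.1111; T[3,3] = 0.
  T[0,:] = [+0.0000  -1.0000  +0.2000  +0.2000  +0.2000]
  T[1,:] = [-0.2000  +0.0000  +0.8000  +0.2000  +0.4000]
  T[2,:] = [+0.4286  +0.2857  +0.0000  -0.1429  +0.5714]
  T[3,:] = [+0.5556  +0.6667  -0.2222  +0.0000  -0.1111]
  T[4,:] = [+0.4286  +0.5714  -0.4286  +0.1429  +0.0000]
|eigenvalues of T|: 1.2043, 0.7012, 0.7012, 0.3595, 0.3595.
spectral radius ρ = 1.2043; 1.2043 > 1: divergent.

no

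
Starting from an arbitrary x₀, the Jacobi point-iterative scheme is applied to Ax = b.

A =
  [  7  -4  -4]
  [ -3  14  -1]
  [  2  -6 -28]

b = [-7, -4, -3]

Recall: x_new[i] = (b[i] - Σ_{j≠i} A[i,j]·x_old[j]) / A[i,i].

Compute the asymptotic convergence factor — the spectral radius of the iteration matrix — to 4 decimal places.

0.4473

Diagonal D = diag(7, 14, -28); L, U strict lower/upper.
Jacobi: T = -D⁻¹(L+U), T[0,2] = -(-4)/(7) = +0.5714; T[0,0] = 0.
  T[0,:] = [+0.0000 +0.5714 +0.5714]
  T[1,:] = [+0.2143 +0.0000 +0.0714]
  T[2,:] = [+0.0714 -0.2143 +0.0000]
|eigenvalues of T|: 0.4473, 0.2283, 0.2283.
spectral radius ρ = 0.4473; 0.4473 < 1, so it converges for any x₀.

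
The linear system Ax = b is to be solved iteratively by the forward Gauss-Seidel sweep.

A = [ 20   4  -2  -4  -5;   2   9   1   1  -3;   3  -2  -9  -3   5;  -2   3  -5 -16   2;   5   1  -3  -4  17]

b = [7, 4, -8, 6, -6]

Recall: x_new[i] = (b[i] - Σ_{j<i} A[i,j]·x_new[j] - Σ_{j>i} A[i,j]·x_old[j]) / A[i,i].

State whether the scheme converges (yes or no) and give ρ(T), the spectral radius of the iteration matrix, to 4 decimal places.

A = D + L + U where D = diag(20, 9, -9, -16, 17).
Gauss-Seidel: T = -(D+L)⁻¹U, row 0 first, T[0,4] = -(-5)/(20) = +0.2500; later rows by forward substitution.
  T[0,:] = [+0.0000  -0.2000  +0.1000  +0.2000  +0.2500]
  T[1,:] = [+0.0000  +0.0444  -0.1333  -0.1556  +0.2778]
  T[2,:] = [+0.0000  -0.0765  +0.0630  -0.2321  +0.5772]
  T[3,:] = [+0.0000  +0.0573  -0.0572  +0.0184  -0.0345]
  T[4,:] = [+0.0000  +0.0562  -0.0239  -0.0863  +0.0039]
|λ(T)| sorted: 0.1875, 0.1471, 0.0994, 0.0994, 0.0000.
ρ(T) = max|λ| = 0.1875; 0.1875 < 1: convergent.

yes, ρ = 0.1875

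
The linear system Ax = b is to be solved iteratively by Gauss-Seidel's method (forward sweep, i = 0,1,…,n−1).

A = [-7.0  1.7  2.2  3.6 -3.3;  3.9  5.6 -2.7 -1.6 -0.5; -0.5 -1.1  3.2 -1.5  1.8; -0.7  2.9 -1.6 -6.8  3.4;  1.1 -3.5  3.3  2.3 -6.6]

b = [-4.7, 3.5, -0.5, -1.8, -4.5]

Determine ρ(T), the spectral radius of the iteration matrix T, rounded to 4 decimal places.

Diagonal D = diag(-7, 5.6, 3.2, -6.8, -6.6); L, U strict lower/upper.
Gauss-Seidel: T = -(D+L)⁻¹U, row 0 first, T[0,1] = -(1.7)/(-7) = +0.2429; later rows by forward substitution.
  T[0,:] = [+0.0000 +0.2429 +0.3143 +0.5143 -0.4714]
  T[1,:] = [+0.0000 -0.1691 +0.2633 -0.0724 +0.4176]
  T[2,:] = [+0.0000 -0.0202 +0.1396 +0.5242 -0.4926]
  T[3,:] = [+0.0000 -0.0924 +0.0471 -0.2072 +0.8425]
  T[4,:] = [+0.0000 +0.0879 -0.0010 +0.3140 -0.2527]
|roots of det(T-λI)|: 0.8578, 0.3252, 0.1281, 0.1281, 0.0000.
ρ = 0.8578; 0.8578 < 1: convergent.

0.8578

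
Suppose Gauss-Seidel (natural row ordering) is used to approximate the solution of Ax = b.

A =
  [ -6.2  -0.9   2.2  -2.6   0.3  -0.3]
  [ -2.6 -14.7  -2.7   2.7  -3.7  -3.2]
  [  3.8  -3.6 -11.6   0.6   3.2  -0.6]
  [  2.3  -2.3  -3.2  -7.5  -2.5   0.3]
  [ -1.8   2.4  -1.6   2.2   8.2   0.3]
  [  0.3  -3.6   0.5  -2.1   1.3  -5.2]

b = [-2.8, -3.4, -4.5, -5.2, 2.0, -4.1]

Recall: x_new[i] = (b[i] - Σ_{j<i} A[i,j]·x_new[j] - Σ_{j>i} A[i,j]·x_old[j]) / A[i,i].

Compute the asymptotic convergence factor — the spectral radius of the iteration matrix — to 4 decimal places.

0.5522

A = D + L + U where D = diag(-6.2, -14.7, -11.6, -7.5, 8.2, -5.2).
T_GS = -(D+L)⁻¹U: row 0 first, T[0,2] = -(2.2)/(-6.2) = +0.3548; later rows by forward substitution.
  T[0,:] = [+0.0000, -0.1452, +0.3548, -0.4194, +0.0484, -0.0484]
  T[1,:] = [+0.0000, +0.0257, -0.2464, +0.2578, -0.2603, -0.2091]
  T[2,:] = [+0.0000, -0.0555, +0.1927, -0.1657, +0.3725, -0.0027]
  T[3,:] = [+0.0000, -0.0287, +0.1022, -0.1370, -0.3976, +0.0904]
  T[4,:] = [+0.0000, -0.0425, +0.1602, -0.1631, +0.2661, -0.0108]
  T[5,:] = [+0.0000, -0.0305, +0.2084, -0.2041, +0.4459, +0.1025]
eigenvalue magnitudes: 0.5522, 0.2042, 0.0719, 0.0337, 0.0035, 0.0000.
ρ = 0.5522; 0.5522 < 1 ⇒ converges.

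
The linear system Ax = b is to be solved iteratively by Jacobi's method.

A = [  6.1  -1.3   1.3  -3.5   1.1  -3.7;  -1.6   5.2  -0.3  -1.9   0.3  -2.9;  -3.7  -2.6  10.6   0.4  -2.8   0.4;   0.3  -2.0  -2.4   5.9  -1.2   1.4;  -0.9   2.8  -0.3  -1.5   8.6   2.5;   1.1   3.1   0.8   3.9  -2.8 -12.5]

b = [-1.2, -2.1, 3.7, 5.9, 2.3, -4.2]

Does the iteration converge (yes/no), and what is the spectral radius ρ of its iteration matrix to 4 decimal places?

A = D + L + U where D = diag(6.1, 5.2, 10.6, 5.9, 8.6, -12.5).
Jacobi: T = -D⁻¹(L+U), T[3,4] = -(-1.2)/(5.9) = +0.2034; T[3,3] = 0.
  T[0,:] = [+0.0000, +0.2131, -0.2131, +0.5738, -0.1803, +0.6066]
  T[1,:] = [+0.3077, +0.0000, +0.0577, +0.3654, -0.0577, +0.5577]
  T[2,:] = [+0.3491, +0.2453, +0.0000, -0.0377, +0.2642, -0.0377]
  T[3,:] = [-0.0508, +0.3390, +0.4068, +0.0000, +0.2034, -0.2373]
  T[4,:] = [+0.1047, -0.3256, +0.0349, +0.1744, +0.0000, -0.2907]
  T[5,:] = [+0.0880, +0.2480, +0.0640, +0.3120, -0.2240, +0.0000]
|λ(T)| sorted: 0.8249, 0.5437, 0.5437, 0.3635, 0.3635, 0.3240.
spectral radius ρ = 0.8249; 0.8249 < 1 ⇒ converges.

yes, ρ = 0.8249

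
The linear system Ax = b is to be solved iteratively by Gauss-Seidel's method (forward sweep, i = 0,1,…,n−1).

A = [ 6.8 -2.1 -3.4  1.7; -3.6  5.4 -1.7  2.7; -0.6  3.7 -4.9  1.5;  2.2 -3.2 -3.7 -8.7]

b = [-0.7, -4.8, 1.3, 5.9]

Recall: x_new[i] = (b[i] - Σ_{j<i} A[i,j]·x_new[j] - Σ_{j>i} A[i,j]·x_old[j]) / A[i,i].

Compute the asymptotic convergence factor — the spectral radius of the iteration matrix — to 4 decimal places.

0.7823

Split A = D + L + U, D = diag(6.8, 5.4, -4.9, -8.7).
T_GS = -(D+L)⁻¹U: row 0 first, T[0,1] = -(-2.1)/(6.8) = +0.3088; later rows by forward substitution.
  T[0,:] = [+0.0000  +0.3088  +0.5000  -0.2500]
  T[1,:] = [+0.0000  +0.2059  +0.6481  -0.6667]
  T[2,:] = [+0.0000  +0.1176  +0.4282  -0.1667]
  T[3,:] = [+0.0000  -0.0477  -0.2941  +0.2529]
|λ(T)| sorted: 0.7823, 0.0981, 0.0981, 0.0000.
spectral radius ρ = 0.7823; 0.7823 < 1 ⇒ converges.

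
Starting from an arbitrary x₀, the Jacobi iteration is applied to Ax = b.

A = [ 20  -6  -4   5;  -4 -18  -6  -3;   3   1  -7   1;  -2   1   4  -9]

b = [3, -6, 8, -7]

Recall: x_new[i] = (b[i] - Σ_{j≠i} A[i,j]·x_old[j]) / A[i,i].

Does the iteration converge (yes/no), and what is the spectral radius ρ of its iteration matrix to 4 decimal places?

Split A = D + L + U, D = diag(20, -18, -7, -9).
T_J = -D⁻¹(L+U): T[3,2] = -(4)/(-9) = +0.4444; T[3,3] = 0.
  T[0,:] = [+0.0000 +0.3000 +0.2000 -0.2500]
  T[1,:] = [-0.2222 +0.0000 -0.3333 -0.1667]
  T[2,:] = [+0.4286 +0.1429 +0.0000 +0.1429]
  T[3,:] = [-0.2222 +0.1111 +0.4444 +0.0000]
|roots of det(T-λI)|: 0.5419, 0.4195, 0.4195, 0.1045.
ρ(T) = max|λ| = 0.5419; 0.5419 < 1, so it converges for any x₀.

yes, ρ = 0.5419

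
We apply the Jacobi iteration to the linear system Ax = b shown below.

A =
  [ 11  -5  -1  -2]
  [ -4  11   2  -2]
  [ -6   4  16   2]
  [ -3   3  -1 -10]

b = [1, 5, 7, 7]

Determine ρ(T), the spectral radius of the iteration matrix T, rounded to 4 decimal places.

Diagonal D = diag(11, 11, 16, -10); L, U strict lower/upper.
T_J = -D⁻¹(L+U): T[3,2] = -(-1)/(-10) = -0.1000; T[3,3] = 0.
  T[0,:] = [+0.0000 +0.4545 +0.0909 +0.1818]
  T[1,:] = [+0.3636 +0.0000 -0.1818 +0.1818]
  T[2,:] = [+0.3750 -0.2500 +0.0000 -0.1250]
  T[3,:] = [-0.3000 +0.3000 -0.1000 +0.0000]
|λ(T)| sorted: 0.5396, 0.3589, 0.3589, 0.1397.
ρ(T) = max|λ| = 0.5396; 0.5396 < 1, so it converges for any x₀.

0.5396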